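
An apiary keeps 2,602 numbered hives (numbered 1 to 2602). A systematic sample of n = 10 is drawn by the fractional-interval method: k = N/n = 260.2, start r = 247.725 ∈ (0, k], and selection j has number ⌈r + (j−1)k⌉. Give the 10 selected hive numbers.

248, 508, 769, 1029, 1289, 1549, 1809, 2070, 2330, 2590

j=1: r + 0k = 247.725 → ⌈·⌉ = 248
j=2: r + 1k = 507.925 → ⌈·⌉ = 508
j=3: r + 2k = 768.125 → ⌈·⌉ = 769
j=4: r + 3k = 1028.325 → ⌈·⌉ = 1029
j=5: r + 4k = 1288.525 → ⌈·⌉ = 1289
j=6: r + 5k = 1548.725 → ⌈·⌉ = 1549
j=7: r + 6k = 1808.925 → ⌈·⌉ = 1809
j=8: r + 7k = 2069.125 → ⌈·⌉ = 2070
j=9: r + 8k = 2329.325 → ⌈·⌉ = 2330
j=10: r + 9k = 2589.525 → ⌈·⌉ = 2590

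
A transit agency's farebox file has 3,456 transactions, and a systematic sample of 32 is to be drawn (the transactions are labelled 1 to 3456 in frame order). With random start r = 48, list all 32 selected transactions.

48, 156, 264, 372, 480, 588, 696, 804, 912, 1020, 1128, 1236, 1344, 1452, 1560, 1668, 1776, 1884, 1992, 2100, 2208, 2316, 2424, 2532, 2640, 2748, 2856, 2964, 3072, 3180, 3288, 3396

k = N/n = 3456/32 = 108
transaction 1: 48
transaction 2: 48 + 108 = 156
transaction 3: 156 + 108 = 264
transaction 4: 264 + 108 = 372
transaction 5: 372 + 108 = 480
transaction 6: 480 + 108 = 588
transaction 7: 588 + 108 = 696
transaction 8: 696 + 108 = 804
transaction 9: 804 + 108 = 912
transaction 10: 912 + 108 = 1020
transaction 11: 1020 + 108 = 1128
transaction 12: 1128 + 108 = 1236
transaction 13: 1236 + 108 = 1344
transaction 14: 1344 + 108 = 1452
transaction 15: 1452 + 108 = 1560
transaction 16: 1560 + 108 = 1668
transaction 17: 1668 + 108 = 1776
transaction 18: 1776 + 108 = 1884
transaction 19: 1884 + 108 = 1992
transaction 20: 1992 + 108 = 2100
transaction 21: 2100 + 108 = 2208
transaction 22: 2208 + 108 = 2316
transaction 23: 2316 + 108 = 2424
transaction 24: 2424 + 108 = 2532
transaction 25: 2532 + 108 = 2640
transaction 26: 2640 + 108 = 2748
transaction 27: 2748 + 108 = 2856
transaction 28: 2856 + 108 = 2964
transaction 29: 2964 + 108 = 3072
transaction 30: 3072 + 108 = 3180
transaction 31: 3180 + 108 = 3288
transaction 32: 3288 + 108 = 3396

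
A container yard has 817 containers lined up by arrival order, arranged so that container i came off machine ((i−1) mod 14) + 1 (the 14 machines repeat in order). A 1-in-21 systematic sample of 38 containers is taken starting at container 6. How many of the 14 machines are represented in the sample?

Consecutive selections differ by k = 21, so their machine numbers differ by 21 mod 14 = 7.
gcd(21, 14) = 7, so the sample visits 14/7 = 2 distinct residues mod 14.
Start 6 is machine 6; the machines hit are 6, 13.

2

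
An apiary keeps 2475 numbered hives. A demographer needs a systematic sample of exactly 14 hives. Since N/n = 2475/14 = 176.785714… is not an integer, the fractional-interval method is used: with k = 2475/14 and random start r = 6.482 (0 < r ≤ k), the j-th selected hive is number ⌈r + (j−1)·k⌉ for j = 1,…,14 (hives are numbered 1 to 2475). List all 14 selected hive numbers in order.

j=1: r + 0k = 6.482 → ⌈·⌉ = 7
j=2: r + 1k = 183.267714… → ⌈·⌉ = 184
j=3: r + 2k = 360.053428… → ⌈·⌉ = 361
j=4: r + 3k = 536.839142… → ⌈·⌉ = 537
j=5: r + 4k = 713.624857… → ⌈·⌉ = 714
j=6: r + 5k = 890.410571… → ⌈·⌉ = 891
j=7: r + 6k = 1067.196285… → ⌈·⌉ = 1068
j=8: r + 7k = 1243.982 → ⌈·⌉ = 1244
j=9: r + 8k = 1420.767714… → ⌈·⌉ = 1421
j=10: r + 9k = 1597.553428… → ⌈·⌉ = 1598
j=11: r + 10k = 1774.339142… → ⌈·⌉ = 1775
j=12: r + 11k = 1951.124857… → ⌈·⌉ = 1952
j=13: r + 12k = 2127.910571… → ⌈·⌉ = 2128
j=14: r + 13k = 2304.696285… → ⌈·⌉ = 2305

7, 184, 361, 537, 714, 891, 1068, 1244, 1421, 1598, 1775, 1952, 2128, 2305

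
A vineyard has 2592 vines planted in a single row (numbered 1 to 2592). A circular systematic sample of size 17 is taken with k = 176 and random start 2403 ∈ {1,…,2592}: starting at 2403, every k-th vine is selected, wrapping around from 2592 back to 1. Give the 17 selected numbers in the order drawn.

2403, 2579, 163, 339, 515, 691, 867, 1043, 1219, 1395, 1571, 1747, 1923, 2099, 2275, 2451, 35

Selection 1: 2403
Selection 2: 2403 + 176 = 2579
Selection 3: 2579 + 176 = 2755 → 2755 − 2592 = 163
Selection 4: 163 + 176 = 339
Selection 5: 339 + 176 = 515
Selection 6: 515 + 176 = 691
Selection 7: 691 + 176 = 867
Selection 8: 867 + 176 = 1043
Selection 9: 1043 + 176 = 1219
Selection 10: 1219 + 176 = 1395
Selection 11: 1395 + 176 = 1571
Selection 12: 1571 + 176 = 1747
Selection 13: 1747 + 176 = 1923
Selection 14: 1923 + 176 = 2099
Selection 15: 2099 + 176 = 2275
Selection 16: 2275 + 176 = 2451
Selection 17: 2451 + 176 = 2627 → 2627 − 2592 = 35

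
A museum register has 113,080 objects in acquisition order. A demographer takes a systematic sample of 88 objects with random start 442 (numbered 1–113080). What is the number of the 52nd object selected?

k = 113080/88 = 1285
52nd selection = r + (52−1)·k = 442 + 51×1285 = 442 + 65535 = 65977

65977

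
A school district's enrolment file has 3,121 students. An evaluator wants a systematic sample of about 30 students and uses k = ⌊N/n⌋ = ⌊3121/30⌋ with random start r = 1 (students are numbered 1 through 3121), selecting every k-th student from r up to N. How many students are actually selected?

k = ⌊3121/30⌋ = 104
Achieved size = ⌊(3121 − 1)/104⌋ + 1 = ⌊3120/104⌋ + 1 = 30 + 1 = 31
(last selection: 1 + 30×104 = 3121 ≤ 3121; next would be 3225 > 3121)

31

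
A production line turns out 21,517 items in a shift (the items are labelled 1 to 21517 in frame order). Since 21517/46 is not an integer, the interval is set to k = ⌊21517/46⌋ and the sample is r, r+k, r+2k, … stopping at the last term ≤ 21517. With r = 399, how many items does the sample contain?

k = ⌊21517/46⌋ = 467
Achieved size = ⌊(21517 − 399)/467⌋ + 1 = ⌊21118/467⌋ + 1 = 45 + 1 = 46
(last selection: 399 + 45×467 = 21414 ≤ 21517; next would be 21881 > 21517)

46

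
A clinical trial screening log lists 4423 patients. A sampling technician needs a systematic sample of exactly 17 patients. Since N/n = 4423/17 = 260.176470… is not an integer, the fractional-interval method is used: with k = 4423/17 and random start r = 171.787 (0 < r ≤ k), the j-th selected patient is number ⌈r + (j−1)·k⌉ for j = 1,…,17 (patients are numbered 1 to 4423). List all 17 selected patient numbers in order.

172, 432, 693, 953, 1213, 1473, 1733, 1994, 2254, 2514, 2774, 3034, 3294, 3555, 3815, 4075, 4335

j=1: r + 0k = 171.787 → ⌈·⌉ = 172
j=2: r + 1k = 431.963470… → ⌈·⌉ = 432
j=3: r + 2k = 692.139941… → ⌈·⌉ = 693
j=4: r + 3k = 952.316411… → ⌈·⌉ = 953
j=5: r + 4k = 1212.492882… → ⌈·⌉ = 1213
j=6: r + 5k = 1472.669352… → ⌈·⌉ = 1473
j=7: r + 6k = 1732.845823… → ⌈·⌉ = 1733
j=8: r + 7k = 1993.022294… → ⌈·⌉ = 1994
j=9: r + 8k = 2253.198764… → ⌈·⌉ = 2254
j=10: r + 9k = 2513.375235… → ⌈·⌉ = 2514
j=11: r + 10k = 2773.551705… → ⌈·⌉ = 2774
j=12: r + 11k = 3033.728176… → ⌈·⌉ = 3034
j=13: r + 12k = 3293.904647… → ⌈·⌉ = 3294
j=14: r + 13k = 3554.081117… → ⌈·⌉ = 3555
j=15: r + 14k = 3814.257588… → ⌈·⌉ = 3815
j=16: r + 15k = 4074.434058… → ⌈·⌉ = 4075
j=17: r + 16k = 4334.610529… → ⌈·⌉ = 4335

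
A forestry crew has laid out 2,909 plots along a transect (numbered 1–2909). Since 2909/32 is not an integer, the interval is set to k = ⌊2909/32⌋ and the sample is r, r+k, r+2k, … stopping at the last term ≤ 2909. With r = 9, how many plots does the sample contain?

33

k = ⌊2909/32⌋ = 90
Achieved size = ⌊(2909 − 9)/90⌋ + 1 = ⌊2900/90⌋ + 1 = 32 + 1 = 33
(last selection: 9 + 32×90 = 2889 ≤ 2909; next would be 2979 > 2909)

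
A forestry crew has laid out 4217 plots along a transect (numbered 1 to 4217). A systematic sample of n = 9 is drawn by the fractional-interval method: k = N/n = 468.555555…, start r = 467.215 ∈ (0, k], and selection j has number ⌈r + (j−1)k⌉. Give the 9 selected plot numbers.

j=1: r + 0k = 467.215 → ⌈·⌉ = 468
j=2: r + 1k = 935.770555… → ⌈·⌉ = 936
j=3: r + 2k = 1404.326111… → ⌈·⌉ = 1405
j=4: r + 3k = 1872.881666… → ⌈·⌉ = 1873
j=5: r + 4k = 2341.437222… → ⌈·⌉ = 2342
j=6: r + 5k = 2809.992777… → ⌈·⌉ = 2810
j=7: r + 6k = 3278.548333… → ⌈·⌉ = 3279
j=8: r + 7k = 3747.103888… → ⌈·⌉ = 3748
j=9: r + 8k = 4215.659444… → ⌈·⌉ = 4216

468, 936, 1405, 1873, 2342, 2810, 3279, 3748, 4216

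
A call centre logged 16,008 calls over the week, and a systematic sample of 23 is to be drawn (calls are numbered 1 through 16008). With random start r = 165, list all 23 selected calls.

k = N/n = 16008/23 = 696
call 1: 165
call 2: 165 + 696 = 861
call 3: 861 + 696 = 1557
call 4: 1557 + 696 = 2253
call 5: 2253 + 696 = 2949
call 6: 2949 + 696 = 3645
call 7: 3645 + 696 = 4341
call 8: 4341 + 696 = 5037
call 9: 5037 + 696 = 5733
call 10: 5733 + 696 = 6429
call 11: 6429 + 696 = 7125
call 12: 7125 + 696 = 7821
call 13: 7821 + 696 = 8517
call 14: 8517 + 696 = 9213
call 15: 9213 + 696 = 9909
call 16: 9909 + 696 = 10605
call 17: 10605 + 696 = 11301
call 18: 11301 + 696 = 11997
call 19: 11997 + 696 = 12693
call 20: 12693 + 696 = 13389
call 21: 13389 + 696 = 14085
call 22: 14085 + 696 = 14781
call 23: 14781 + 696 = 15477

165, 861, 1557, 2253, 2949, 3645, 4341, 5037, 5733, 6429, 7125, 7821, 8517, 9213, 9909, 10605, 11301, 11997, 12693, 13389, 14085, 14781, 15477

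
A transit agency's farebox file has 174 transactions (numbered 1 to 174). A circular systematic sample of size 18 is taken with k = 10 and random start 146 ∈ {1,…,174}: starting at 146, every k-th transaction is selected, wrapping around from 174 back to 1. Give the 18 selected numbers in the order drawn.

146, 156, 166, 2, 12, 22, 32, 42, 52, 62, 72, 82, 92, 102, 112, 122, 132, 142

Selection 1: 146
Selection 2: 146 + 10 = 156
Selection 3: 156 + 10 = 166
Selection 4: 166 + 10 = 176 → 176 − 174 = 2
Selection 5: 2 + 10 = 12
Selection 6: 12 + 10 = 22
Selection 7: 22 + 10 = 32
Selection 8: 32 + 10 = 42
Selection 9: 42 + 10 = 52
Selection 10: 52 + 10 = 62
Selection 11: 62 + 10 = 72
Selection 12: 72 + 10 = 82
Selection 13: 82 + 10 = 92
Selection 14: 92 + 10 = 102
Selection 15: 102 + 10 = 112
Selection 16: 112 + 10 = 122
Selection 17: 122 + 10 = 132
Selection 18: 132 + 10 = 142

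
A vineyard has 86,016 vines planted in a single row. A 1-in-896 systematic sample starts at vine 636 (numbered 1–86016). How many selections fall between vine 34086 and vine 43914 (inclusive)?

11

k = 896
First selection ≥ 34086: 636 + ⌈(34086−636)/896⌉·896 = 636 + 38×896 = 34684
Last selection ≤ 43914: 636 + ⌊(43914−636)/896⌋·896 = 636 + 48×896 = 43644
Count = 48 − 38 + 1 = 11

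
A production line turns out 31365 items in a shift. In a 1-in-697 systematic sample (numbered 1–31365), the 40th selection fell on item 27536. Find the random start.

k = 697
r = 27536 − (40−1)×697 = 27536 − 27183 = 353

353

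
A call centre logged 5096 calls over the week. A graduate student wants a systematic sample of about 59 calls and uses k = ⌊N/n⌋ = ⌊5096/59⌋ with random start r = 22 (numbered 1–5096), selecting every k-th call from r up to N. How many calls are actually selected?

k = ⌊5096/59⌋ = 86
Achieved size = ⌊(5096 − 22)/86⌋ + 1 = ⌊5074/86⌋ + 1 = 59 + 1 = 60
(last selection: 22 + 59×86 = 5096 ≤ 5096; next would be 5182 > 5096)

60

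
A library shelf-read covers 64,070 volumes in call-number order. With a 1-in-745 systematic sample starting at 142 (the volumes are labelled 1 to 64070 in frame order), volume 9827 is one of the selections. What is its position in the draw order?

14

k = 745
position = (9827 − 142)/745 + 1 = 9685/745 + 1 = 13 + 1 = 14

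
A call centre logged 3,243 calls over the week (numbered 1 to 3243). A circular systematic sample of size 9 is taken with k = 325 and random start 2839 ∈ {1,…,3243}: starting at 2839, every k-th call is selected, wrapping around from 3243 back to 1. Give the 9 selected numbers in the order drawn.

2839, 3164, 246, 571, 896, 1221, 1546, 1871, 2196

Selection 1: 2839
Selection 2: 2839 + 325 = 3164
Selection 3: 3164 + 325 = 3489 → 3489 − 3243 = 246
Selection 4: 246 + 325 = 571
Selection 5: 571 + 325 = 896
Selection 6: 896 + 325 = 1221
Selection 7: 1221 + 325 = 1546
Selection 8: 1546 + 325 = 1871
Selection 9: 1871 + 325 = 2196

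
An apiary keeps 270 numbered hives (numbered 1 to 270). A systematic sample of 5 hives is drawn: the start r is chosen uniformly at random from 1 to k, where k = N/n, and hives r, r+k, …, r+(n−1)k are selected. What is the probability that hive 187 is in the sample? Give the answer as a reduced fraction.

k = 270/5 = 54.
Hive 187 is selected iff r ≡ 187 (mod 54); exactly one such r in {1,…,54}.
Inclusion probability = 1/54.

1/54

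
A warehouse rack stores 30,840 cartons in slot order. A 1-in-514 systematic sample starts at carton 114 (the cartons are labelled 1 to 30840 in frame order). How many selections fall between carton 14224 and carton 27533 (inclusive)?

26

k = 514
First selection ≥ 14224: 114 + ⌈(14224−114)/514⌉·514 = 114 + 28×514 = 14506
Last selection ≤ 27533: 114 + ⌊(27533−114)/514⌋·514 = 114 + 53×514 = 27356
Count = 53 − 28 + 1 = 26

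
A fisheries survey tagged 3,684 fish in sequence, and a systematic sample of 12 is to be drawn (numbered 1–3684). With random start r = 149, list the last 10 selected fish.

763, 1070, 1377, 1684, 1991, 2298, 2605, 2912, 3219, 3526

k = N/n = 3684/12 = 307
3rd selection = 149 + 2×307 = 763
4th: 763 + 307 = 1070
5th: 1070 + 307 = 1377
6th: 1377 + 307 = 1684
7th: 1684 + 307 = 1991
8th: 1991 + 307 = 2298
9th: 2298 + 307 = 2605
10th: 2605 + 307 = 2912
11th: 2912 + 307 = 3219
12th: 3219 + 307 = 3526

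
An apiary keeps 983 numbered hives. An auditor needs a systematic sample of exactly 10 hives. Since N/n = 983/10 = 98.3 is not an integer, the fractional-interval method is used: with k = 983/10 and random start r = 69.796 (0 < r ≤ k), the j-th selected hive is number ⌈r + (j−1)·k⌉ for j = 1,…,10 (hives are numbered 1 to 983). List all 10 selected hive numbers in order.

j=1: r + 0k = 69.796 → ⌈·⌉ = 70
j=2: r + 1k = 168.096 → ⌈·⌉ = 169
j=3: r + 2k = 266.396 → ⌈·⌉ = 267
j=4: r + 3k = 364.696 → ⌈·⌉ = 365
j=5: r + 4k = 462.996 → ⌈·⌉ = 463
j=6: r + 5k = 561.296 → ⌈·⌉ = 562
j=7: r + 6k = 659.596 → ⌈·⌉ = 660
j=8: r + 7k = 757.896 → ⌈·⌉ = 758
j=9: r + 8k = 856.196 → ⌈·⌉ = 857
j=10: r + 9k = 954.496 → ⌈·⌉ = 955

70, 169, 267, 365, 463, 562, 660, 758, 857, 955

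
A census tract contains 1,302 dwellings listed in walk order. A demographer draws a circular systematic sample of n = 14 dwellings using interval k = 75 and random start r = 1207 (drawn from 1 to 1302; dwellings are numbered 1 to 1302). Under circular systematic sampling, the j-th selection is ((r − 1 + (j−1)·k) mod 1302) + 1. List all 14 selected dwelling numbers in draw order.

1207, 1282, 55, 130, 205, 280, 355, 430, 505, 580, 655, 730, 805, 880

Selection 1: 1207
Selection 2: 1207 + 75 = 1282
Selection 3: 1282 + 75 = 1357 → 1357 − 1302 = 55
Selection 4: 55 + 75 = 130
Selection 5: 130 + 75 = 205
Selection 6: 205 + 75 = 280
Selection 7: 280 + 75 = 355
Selection 8: 355 + 75 = 430
Selection 9: 430 + 75 = 505
Selection 10: 505 + 75 = 580
Selection 11: 580 + 75 = 655
Selection 12: 655 + 75 = 730
Selection 13: 730 + 75 = 805
Selection 14: 805 + 75 = 880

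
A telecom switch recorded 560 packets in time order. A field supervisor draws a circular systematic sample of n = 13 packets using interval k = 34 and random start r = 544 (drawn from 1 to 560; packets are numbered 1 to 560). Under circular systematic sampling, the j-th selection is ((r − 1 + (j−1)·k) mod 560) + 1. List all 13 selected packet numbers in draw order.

544, 18, 52, 86, 120, 154, 188, 222, 256, 290, 324, 358, 392

Selection 1: 544
Selection 2: 544 + 34 = 578 → 578 − 560 = 18
Selection 3: 18 + 34 = 52
Selection 4: 52 + 34 = 86
Selection 5: 86 + 34 = 120
Selection 6: 120 + 34 = 154
Selection 7: 154 + 34 = 188
Selection 8: 188 + 34 = 222
Selection 9: 222 + 34 = 256
Selection 10: 256 + 34 = 290
Selection 11: 290 + 34 = 324
Selection 12: 324 + 34 = 358
Selection 13: 358 + 34 = 392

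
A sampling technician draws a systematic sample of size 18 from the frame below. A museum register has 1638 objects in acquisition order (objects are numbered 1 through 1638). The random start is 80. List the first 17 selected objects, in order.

80, 171, 262, 353, 444, 535, 626, 717, 808, 899, 990, 1081, 1172, 1263, 1354, 1445, 1536

k = N/n = 1638/18 = 91
object 1: 80
object 2: 80 + 91 = 171
object 3: 171 + 91 = 262
object 4: 262 + 91 = 353
object 5: 353 + 91 = 444
object 6: 444 + 91 = 535
object 7: 535 + 91 = 626
object 8: 626 + 91 = 717
object 9: 717 + 91 = 808
object 10: 808 + 91 = 899
object 11: 899 + 91 = 990
object 12: 990 + 91 = 1081
object 13: 1081 + 91 = 1172
object 14: 1172 + 91 = 1263
object 15: 1263 + 91 = 1354
object 16: 1354 + 91 = 1445
object 17: 1445 + 91 = 1536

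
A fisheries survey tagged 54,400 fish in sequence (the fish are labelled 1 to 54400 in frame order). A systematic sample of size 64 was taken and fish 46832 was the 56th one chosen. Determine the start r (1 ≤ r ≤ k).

k = 54400/64 = 850
r = 46832 − (56−1)×850 = 46832 − 46750 = 82

82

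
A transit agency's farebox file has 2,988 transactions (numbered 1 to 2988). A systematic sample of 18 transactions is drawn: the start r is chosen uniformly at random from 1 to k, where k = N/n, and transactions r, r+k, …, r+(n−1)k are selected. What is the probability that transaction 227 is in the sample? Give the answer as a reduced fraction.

1/166

k = 2988/18 = 166.
Transaction 227 is selected iff r ≡ 227 (mod 166); exactly one such r in {1,…,166}.
Inclusion probability = 1/166.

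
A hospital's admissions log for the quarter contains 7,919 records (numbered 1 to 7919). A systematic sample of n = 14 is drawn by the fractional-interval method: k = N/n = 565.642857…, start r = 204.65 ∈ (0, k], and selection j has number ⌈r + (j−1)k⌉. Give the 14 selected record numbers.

j=1: r + 0k = 204.65 → ⌈·⌉ = 205
j=2: r + 1k = 770.292857… → ⌈·⌉ = 771
j=3: r + 2k = 1335.935714… → ⌈·⌉ = 1336
j=4: r + 3k = 1901.578571… → ⌈·⌉ = 1902
j=5: r + 4k = 2467.221428… → ⌈·⌉ = 2468
j=6: r + 5k = 3032.864285… → ⌈·⌉ = 3033
j=7: r + 6k = 3598.507142… → ⌈·⌉ = 3599
j=8: r + 7k = 4164.15 → ⌈·⌉ = 4165
j=9: r + 8k = 4729.792857… → ⌈·⌉ = 4730
j=10: r + 9k = 5295.435714… → ⌈·⌉ = 5296
j=11: r + 10k = 5861.078571… → ⌈·⌉ = 5862
j=12: r + 11k = 6426.721428… → ⌈·⌉ = 6427
j=13: r + 12k = 6992.364285… → ⌈·⌉ = 6993
j=14: r + 13k = 7558.007142… → ⌈·⌉ = 7559

205, 771, 1336, 1902, 2468, 3033, 3599, 4165, 4730, 5296, 5862, 6427, 6993, 7559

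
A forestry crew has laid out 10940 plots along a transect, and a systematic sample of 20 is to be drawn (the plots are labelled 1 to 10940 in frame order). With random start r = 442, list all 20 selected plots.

442, 989, 1536, 2083, 2630, 3177, 3724, 4271, 4818, 5365, 5912, 6459, 7006, 7553, 8100, 8647, 9194, 9741, 10288, 10835

k = N/n = 10940/20 = 547
plot 1: 442
plot 2: 442 + 547 = 989
plot 3: 989 + 547 = 1536
plot 4: 1536 + 547 = 2083
plot 5: 2083 + 547 = 2630
plot 6: 2630 + 547 = 3177
plot 7: 3177 + 547 = 3724
plot 8: 3724 + 547 = 4271
plot 9: 4271 + 547 = 4818
plot 10: 4818 + 547 = 5365
plot 11: 5365 + 547 = 5912
plot 12: 5912 + 547 = 6459
plot 13: 6459 + 547 = 7006
plot 14: 7006 + 547 = 7553
plot 15: 7553 + 547 = 8100
plot 16: 8100 + 547 = 8647
plot 17: 8647 + 547 = 9194
plot 18: 9194 + 547 = 9741
plot 19: 9741 + 547 = 10288
plot 20: 10288 + 547 = 10835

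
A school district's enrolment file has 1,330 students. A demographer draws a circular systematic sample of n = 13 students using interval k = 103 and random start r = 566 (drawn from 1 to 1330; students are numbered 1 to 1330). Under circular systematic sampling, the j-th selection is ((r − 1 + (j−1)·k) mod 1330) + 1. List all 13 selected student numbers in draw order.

566, 669, 772, 875, 978, 1081, 1184, 1287, 60, 163, 266, 369, 472

Selection 1: 566
Selection 2: 566 + 103 = 669
Selection 3: 669 + 103 = 772
Selection 4: 772 + 103 = 875
Selection 5: 875 + 103 = 978
Selection 6: 978 + 103 = 1081
Selection 7: 1081 + 103 = 1184
Selection 8: 1184 + 103 = 1287
Selection 9: 1287 + 103 = 1390 → 1390 − 1330 = 60
Selection 10: 60 + 103 = 163
Selection 11: 163 + 103 = 266
Selection 12: 266 + 103 = 369
Selection 13: 369 + 103 = 472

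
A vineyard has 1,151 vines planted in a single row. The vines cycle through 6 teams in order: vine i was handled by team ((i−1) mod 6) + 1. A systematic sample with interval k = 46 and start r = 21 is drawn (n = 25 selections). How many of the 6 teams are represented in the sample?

Consecutive selections differ by k = 46, so their team numbers differ by 46 mod 6 = 4.
gcd(46, 6) = 2, so the sample visits 6/2 = 3 distinct residues mod 6.
Start 21 is team 3; the teams hit are 1, 3, 5.

3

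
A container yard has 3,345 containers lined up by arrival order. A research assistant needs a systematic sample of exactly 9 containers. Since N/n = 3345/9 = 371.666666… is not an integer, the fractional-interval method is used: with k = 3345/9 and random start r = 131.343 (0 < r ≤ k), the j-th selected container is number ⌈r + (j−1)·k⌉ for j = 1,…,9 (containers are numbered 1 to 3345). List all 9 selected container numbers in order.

132, 504, 875, 1247, 1619, 1990, 2362, 2734, 3105

j=1: r + 0k = 131.343 → ⌈·⌉ = 132
j=2: r + 1k = 503.009666… → ⌈·⌉ = 504
j=3: r + 2k = 874.676333… → ⌈·⌉ = 875
j=4: r + 3k = 1246.343 → ⌈·⌉ = 1247
j=5: r + 4k = 1618.009666… → ⌈·⌉ = 1619
j=6: r + 5k = 1989.676333… → ⌈·⌉ = 1990
j=7: r + 6k = 2361.343 → ⌈·⌉ = 2362
j=8: r + 7k = 2733.009666… → ⌈·⌉ = 2734
j=9: r + 8k = 3104.676333… → ⌈·⌉ = 3105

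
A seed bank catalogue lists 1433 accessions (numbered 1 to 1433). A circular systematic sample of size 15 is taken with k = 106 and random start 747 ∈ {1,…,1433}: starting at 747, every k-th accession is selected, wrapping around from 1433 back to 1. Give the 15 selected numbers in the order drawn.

747, 853, 959, 1065, 1171, 1277, 1383, 56, 162, 268, 374, 480, 586, 692, 798

Selection 1: 747
Selection 2: 747 + 106 = 853
Selection 3: 853 + 106 = 959
Selection 4: 959 + 106 = 1065
Selection 5: 1065 + 106 = 1171
Selection 6: 1171 + 106 = 1277
Selection 7: 1277 + 106 = 1383
Selection 8: 1383 + 106 = 1489 → 1489 − 1433 = 56
Selection 9: 56 + 106 = 162
Selection 10: 162 + 106 = 268
Selection 11: 268 + 106 = 374
Selection 12: 374 + 106 = 480
Selection 13: 480 + 106 = 586
Selection 14: 586 + 106 = 692
Selection 15: 692 + 106 = 798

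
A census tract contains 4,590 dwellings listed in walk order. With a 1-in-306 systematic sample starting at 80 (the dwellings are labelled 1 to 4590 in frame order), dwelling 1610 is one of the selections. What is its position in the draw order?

6

k = 306
position = (1610 − 80)/306 + 1 = 1530/306 + 1 = 5 + 1 = 6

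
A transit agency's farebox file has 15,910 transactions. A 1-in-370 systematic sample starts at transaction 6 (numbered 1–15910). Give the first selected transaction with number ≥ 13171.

k = 370
Steps past start: ⌈(13171 − 6)/370⌉ = ⌈13165/370⌉ = 36
Selected transaction: 6 + 36×370 = 13326

13326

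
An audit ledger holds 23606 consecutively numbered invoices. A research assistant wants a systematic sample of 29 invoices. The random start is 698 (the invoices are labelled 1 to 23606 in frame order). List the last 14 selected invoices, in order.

12908, 13722, 14536, 15350, 16164, 16978, 17792, 18606, 19420, 20234, 21048, 21862, 22676, 23490

k = N/n = 23606/29 = 814
16th selection = 698 + 15×814 = 12908
17th: 12908 + 814 = 13722
18th: 13722 + 814 = 14536
19th: 14536 + 814 = 15350
20th: 15350 + 814 = 16164
21st: 16164 + 814 = 16978
22nd: 16978 + 814 = 17792
23rd: 17792 + 814 = 18606
24th: 18606 + 814 = 19420
25th: 19420 + 814 = 20234
26th: 20234 + 814 = 21048
27th: 21048 + 814 = 21862
28th: 21862 + 814 = 22676
29th: 22676 + 814 = 23490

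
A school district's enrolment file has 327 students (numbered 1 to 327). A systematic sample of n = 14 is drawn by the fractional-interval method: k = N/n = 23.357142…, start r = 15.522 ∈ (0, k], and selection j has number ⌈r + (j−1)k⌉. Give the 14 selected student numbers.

j=1: r + 0k = 15.522 → ⌈·⌉ = 16
j=2: r + 1k = 38.879142… → ⌈·⌉ = 39
j=3: r + 2k = 62.236285… → ⌈·⌉ = 63
j=4: r + 3k = 85.593428… → ⌈·⌉ = 86
j=5: r + 4k = 108.950571… → ⌈·⌉ = 109
j=6: r + 5k = 132.307714… → ⌈·⌉ = 133
j=7: r + 6k = 155.664857… → ⌈·⌉ = 156
j=8: r + 7k = 179.022 → ⌈·⌉ = 180
j=9: r + 8k = 202.379142… → ⌈·⌉ = 203
j=10: r + 9k = 225.736285… → ⌈·⌉ = 226
j=11: r + 10k = 249.093428… → ⌈·⌉ = 250
j=12: r + 11k = 272.450571… → ⌈·⌉ = 273
j=13: r + 12k = 295.807714… → ⌈·⌉ = 296
j=14: r + 13k = 319.164857… → ⌈·⌉ = 320

16, 39, 63, 86, 109, 133, 156, 180, 203, 226, 250, 273, 296, 320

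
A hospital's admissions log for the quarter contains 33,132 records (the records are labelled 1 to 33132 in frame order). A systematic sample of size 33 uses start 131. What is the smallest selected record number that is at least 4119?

k = 33132/33 = 1004
Steps past start: ⌈(4119 − 131)/1004⌉ = ⌈3988/1004⌉ = 4
Selected record: 131 + 4×1004 = 4147

4147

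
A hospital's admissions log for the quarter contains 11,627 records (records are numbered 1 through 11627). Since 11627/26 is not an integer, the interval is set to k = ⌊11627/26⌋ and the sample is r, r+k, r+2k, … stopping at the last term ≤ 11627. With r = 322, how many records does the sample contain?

26

k = ⌊11627/26⌋ = 447
Achieved size = ⌊(11627 − 322)/447⌋ + 1 = ⌊11305/447⌋ + 1 = 25 + 1 = 26
(last selection: 322 + 25×447 = 11497 ≤ 11627; next would be 11944 > 11627)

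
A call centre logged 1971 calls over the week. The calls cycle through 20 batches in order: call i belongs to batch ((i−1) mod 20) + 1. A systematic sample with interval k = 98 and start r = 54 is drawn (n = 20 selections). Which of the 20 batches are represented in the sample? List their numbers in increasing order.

2, 4, 6, 8, 10, 12, 14, 16, 18, 20

Consecutive selections differ by k = 98, so their batch numbers differ by 98 mod 20 = 18.
gcd(98, 20) = 2, so the sample visits 20/2 = 10 distinct residues mod 20.
Start 54 is batch 14; the batches hit are 2, 4, 6, 8, 10, 12, 14, 16, 18, 20.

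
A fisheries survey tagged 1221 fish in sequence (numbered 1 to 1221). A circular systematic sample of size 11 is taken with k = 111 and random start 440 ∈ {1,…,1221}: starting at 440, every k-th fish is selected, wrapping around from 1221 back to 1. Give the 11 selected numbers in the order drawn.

440, 551, 662, 773, 884, 995, 1106, 1217, 107, 218, 329

Selection 1: 440
Selection 2: 440 + 111 = 551
Selection 3: 551 + 111 = 662
Selection 4: 662 + 111 = 773
Selection 5: 773 + 111 = 884
Selection 6: 884 + 111 = 995
Selection 7: 995 + 111 = 1106
Selection 8: 1106 + 111 = 1217
Selection 9: 1217 + 111 = 1328 → 1328 − 1221 = 107
Selection 10: 107 + 111 = 218
Selection 11: 218 + 111 = 329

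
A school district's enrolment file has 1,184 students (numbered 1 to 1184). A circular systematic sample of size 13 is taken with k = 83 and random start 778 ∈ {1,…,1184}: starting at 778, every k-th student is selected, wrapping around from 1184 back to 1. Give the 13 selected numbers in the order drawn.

778, 861, 944, 1027, 1110, 9, 92, 175, 258, 341, 424, 507, 590

Selection 1: 778
Selection 2: 778 + 83 = 861
Selection 3: 861 + 83 = 944
Selection 4: 944 + 83 = 1027
Selection 5: 1027 + 83 = 1110
Selection 6: 1110 + 83 = 1193 → 1193 − 1184 = 9
Selection 7: 9 + 83 = 92
Selection 8: 92 + 83 = 175
Selection 9: 175 + 83 = 258
Selection 10: 258 + 83 = 341
Selection 11: 341 + 83 = 424
Selection 12: 424 + 83 = 507
Selection 13: 507 + 83 = 590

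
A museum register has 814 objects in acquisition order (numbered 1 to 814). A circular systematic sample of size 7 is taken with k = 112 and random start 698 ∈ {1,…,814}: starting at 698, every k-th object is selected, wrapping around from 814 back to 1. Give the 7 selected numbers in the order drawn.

Selection 1: 698
Selection 2: 698 + 112 = 810
Selection 3: 810 + 112 = 922 → 922 − 814 = 108
Selection 4: 108 + 112 = 220
Selection 5: 220 + 112 = 332
Selection 6: 332 + 112 = 444
Selection 7: 444 + 112 = 556

698, 810, 108, 220, 332, 444, 556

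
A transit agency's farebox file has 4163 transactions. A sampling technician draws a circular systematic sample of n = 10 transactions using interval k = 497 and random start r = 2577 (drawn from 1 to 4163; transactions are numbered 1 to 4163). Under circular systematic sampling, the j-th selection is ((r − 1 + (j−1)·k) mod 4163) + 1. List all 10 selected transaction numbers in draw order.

Selection 1: 2577
Selection 2: 2577 + 497 = 3074
Selection 3: 3074 + 497 = 3571
Selection 4: 3571 + 497 = 4068
Selection 5: 4068 + 497 = 4565 → 4565 − 4163 = 402
Selection 6: 402 + 497 = 899
Selection 7: 899 + 497 = 1396
Selection 8: 1396 + 497 = 1893
Selection 9: 1893 + 497 = 2390
Selection 10: 2390 + 497 = 2887

2577, 3074, 3571, 4068, 402, 899, 1396, 1893, 2390, 2887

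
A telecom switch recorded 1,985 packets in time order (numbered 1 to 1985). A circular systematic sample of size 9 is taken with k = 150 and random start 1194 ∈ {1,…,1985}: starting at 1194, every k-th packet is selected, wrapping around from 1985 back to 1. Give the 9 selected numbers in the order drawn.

Selection 1: 1194
Selection 2: 1194 + 150 = 1344
Selection 3: 1344 + 150 = 1494
Selection 4: 1494 + 150 = 1644
Selection 5: 1644 + 150 = 1794
Selection 6: 1794 + 150 = 1944
Selection 7: 1944 + 150 = 2094 → 2094 − 1985 = 109
Selection 8: 109 + 150 = 259
Selection 9: 259 + 150 = 409

1194, 1344, 1494, 1644, 1794, 1944, 109, 259, 409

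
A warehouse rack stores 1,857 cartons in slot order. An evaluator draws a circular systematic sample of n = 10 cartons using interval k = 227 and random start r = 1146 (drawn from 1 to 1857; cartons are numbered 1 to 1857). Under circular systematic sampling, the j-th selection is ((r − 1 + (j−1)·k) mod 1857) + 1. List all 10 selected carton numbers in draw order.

1146, 1373, 1600, 1827, 197, 424, 651, 878, 1105, 1332

Selection 1: 1146
Selection 2: 1146 + 227 = 1373
Selection 3: 1373 + 227 = 1600
Selection 4: 1600 + 227 = 1827
Selection 5: 1827 + 227 = 2054 → 2054 − 1857 = 197
Selection 6: 197 + 227 = 424
Selection 7: 424 + 227 = 651
Selection 8: 651 + 227 = 878
Selection 9: 878 + 227 = 1105
Selection 10: 1105 + 227 = 1332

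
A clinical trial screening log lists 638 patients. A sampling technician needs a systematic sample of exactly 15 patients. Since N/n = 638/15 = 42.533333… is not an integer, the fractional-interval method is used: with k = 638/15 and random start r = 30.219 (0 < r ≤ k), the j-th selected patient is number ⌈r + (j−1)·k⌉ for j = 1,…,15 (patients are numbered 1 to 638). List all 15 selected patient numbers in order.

j=1: r + 0k = 30.219 → ⌈·⌉ = 31
j=2: r + 1k = 72.752333… → ⌈·⌉ = 73
j=3: r + 2k = 115.285666… → ⌈·⌉ = 116
j=4: r + 3k = 157.819 → ⌈·⌉ = 158
j=5: r + 4k = 200.352333… → ⌈·⌉ = 201
j=6: r + 5k = 242.885666… → ⌈·⌉ = 243
j=7: r + 6k = 285.419 → ⌈·⌉ = 286
j=8: r + 7k = 327.952333… → ⌈·⌉ = 328
j=9: r + 8k = 370.485666… → ⌈·⌉ = 371
j=10: r + 9k = 413.019 → ⌈·⌉ = 414
j=11: r + 10k = 455.552333… → ⌈·⌉ = 456
j=12: r + 11k = 498.085666… → ⌈·⌉ = 499
j=13: r + 12k = 540.619 → ⌈·⌉ = 541
j=14: r + 13k = 583.152333… → ⌈·⌉ = 584
j=15: r + 14k = 625.685666… → ⌈·⌉ = 626

31, 73, 116, 158, 201, 243, 286, 328, 371, 414, 456, 499, 541, 584, 626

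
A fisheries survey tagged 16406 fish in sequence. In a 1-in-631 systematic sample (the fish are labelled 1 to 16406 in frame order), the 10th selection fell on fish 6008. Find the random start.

329

k = 631
r = 6008 − (10−1)×631 = 6008 − 5679 = 329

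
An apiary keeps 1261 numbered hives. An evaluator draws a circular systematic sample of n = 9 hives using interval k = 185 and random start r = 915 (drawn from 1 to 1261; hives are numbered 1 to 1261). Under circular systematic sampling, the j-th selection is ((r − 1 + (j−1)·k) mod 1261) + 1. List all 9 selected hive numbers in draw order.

915, 1100, 24, 209, 394, 579, 764, 949, 1134

Selection 1: 915
Selection 2: 915 + 185 = 1100
Selection 3: 1100 + 185 = 1285 → 1285 − 1261 = 24
Selection 4: 24 + 185 = 209
Selection 5: 209 + 185 = 394
Selection 6: 394 + 185 = 579
Selection 7: 579 + 185 = 764
Selection 8: 764 + 185 = 949
Selection 9: 949 + 185 = 1134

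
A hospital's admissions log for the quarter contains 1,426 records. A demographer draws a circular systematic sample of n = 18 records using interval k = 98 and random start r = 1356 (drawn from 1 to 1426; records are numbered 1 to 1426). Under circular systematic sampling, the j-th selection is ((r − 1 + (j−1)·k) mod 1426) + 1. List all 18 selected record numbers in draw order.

1356, 28, 126, 224, 322, 420, 518, 616, 714, 812, 910, 1008, 1106, 1204, 1302, 1400, 72, 170

Selection 1: 1356
Selection 2: 1356 + 98 = 1454 → 1454 − 1426 = 28
Selection 3: 28 + 98 = 126
Selection 4: 126 + 98 = 224
Selection 5: 224 + 98 = 322
Selection 6: 322 + 98 = 420
Selection 7: 420 + 98 = 518
Selection 8: 518 + 98 = 616
Selection 9: 616 + 98 = 714
Selection 10: 714 + 98 = 812
Selection 11: 812 + 98 = 910
Selection 12: 910 + 98 = 1008
Selection 13: 1008 + 98 = 1106
Selection 14: 1106 + 98 = 1204
Selection 15: 1204 + 98 = 1302
Selection 16: 1302 + 98 = 1400
Selection 17: 1400 + 98 = 1498 → 1498 − 1426 = 72
Selection 18: 72 + 98 = 170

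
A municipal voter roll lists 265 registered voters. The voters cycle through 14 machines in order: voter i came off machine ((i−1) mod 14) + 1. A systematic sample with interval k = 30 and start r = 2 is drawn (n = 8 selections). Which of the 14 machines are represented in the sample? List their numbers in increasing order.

Consecutive selections differ by k = 30, so their machine numbers differ by 30 mod 14 = 2.
gcd(30, 14) = 2, so the sample visits 14/2 = 7 distinct residues mod 14.
Start 2 is machine 2; the machines hit are 2, 4, 6, 8, 10, 12, 14.

2, 4, 6, 8, 10, 12, 14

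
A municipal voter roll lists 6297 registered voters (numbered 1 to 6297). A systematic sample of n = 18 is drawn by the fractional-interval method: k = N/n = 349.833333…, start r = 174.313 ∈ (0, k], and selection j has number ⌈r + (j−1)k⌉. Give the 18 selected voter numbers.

j=1: r + 0k = 174.313 → ⌈·⌉ = 175
j=2: r + 1k = 524.146333… → ⌈·⌉ = 525
j=3: r + 2k = 873.979666… → ⌈·⌉ = 874
j=4: r + 3k = 1223.813 → ⌈·⌉ = 1224
j=5: r + 4k = 1573.646333… → ⌈·⌉ = 1574
j=6: r + 5k = 1923.479666… → ⌈·⌉ = 1924
j=7: r + 6k = 2273.313 → ⌈·⌉ = 2274
j=8: r + 7k = 2623.146333… → ⌈·⌉ = 2624
j=9: r + 8k = 2972.979666… → ⌈·⌉ = 2973
j=10: r + 9k = 3322.813 → ⌈·⌉ = 3323
j=11: r + 10k = 3672.646333… → ⌈·⌉ = 3673
j=12: r + 11k = 4022.479666… → ⌈·⌉ = 4023
j=13: r + 12k = 4372.313 → ⌈·⌉ = 4373
j=14: r + 13k = 4722.146333… → ⌈·⌉ = 4723
j=15: r + 14k = 5071.979666… → ⌈·⌉ = 5072
j=16: r + 15k = 5421.813 → ⌈·⌉ = 5422
j=17: r + 16k = 5771.646333… → ⌈·⌉ = 5772
j=18: r + 17k = 6121.479666… → ⌈·⌉ = 6122

175, 525, 874, 1224, 1574, 1924, 2274, 2624, 2973, 3323, 3673, 4023, 4373, 4723, 5072, 5422, 5772, 6122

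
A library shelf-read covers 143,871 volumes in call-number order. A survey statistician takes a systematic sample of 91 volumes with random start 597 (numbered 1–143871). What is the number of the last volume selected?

k = 143871/91 = 1581
91st selection = r + (91−1)·k = 597 + 90×1581 = 597 + 142290 = 142887

142887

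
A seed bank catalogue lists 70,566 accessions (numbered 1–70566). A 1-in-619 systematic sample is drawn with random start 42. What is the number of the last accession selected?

k = 619
114th selection = r + (114−1)·k = 42 + 113×619 = 42 + 69947 = 69989

69989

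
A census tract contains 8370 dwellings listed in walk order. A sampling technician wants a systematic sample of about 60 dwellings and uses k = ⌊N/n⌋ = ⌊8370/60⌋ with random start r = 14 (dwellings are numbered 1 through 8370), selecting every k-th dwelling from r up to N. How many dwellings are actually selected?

k = ⌊8370/60⌋ = 139
Achieved size = ⌊(8370 − 14)/139⌋ + 1 = ⌊8356/139⌋ + 1 = 60 + 1 = 61
(last selection: 14 + 60×139 = 8354 ≤ 8370; next would be 8493 > 8370)

61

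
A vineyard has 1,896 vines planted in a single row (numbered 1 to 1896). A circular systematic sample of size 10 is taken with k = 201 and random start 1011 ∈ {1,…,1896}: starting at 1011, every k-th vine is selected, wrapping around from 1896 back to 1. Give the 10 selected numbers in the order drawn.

1011, 1212, 1413, 1614, 1815, 120, 321, 522, 723, 924

Selection 1: 1011
Selection 2: 1011 + 201 = 1212
Selection 3: 1212 + 201 = 1413
Selection 4: 1413 + 201 = 1614
Selection 5: 1614 + 201 = 1815
Selection 6: 1815 + 201 = 2016 → 2016 − 1896 = 120
Selection 7: 120 + 201 = 321
Selection 8: 321 + 201 = 522
Selection 9: 522 + 201 = 723
Selection 10: 723 + 201 = 924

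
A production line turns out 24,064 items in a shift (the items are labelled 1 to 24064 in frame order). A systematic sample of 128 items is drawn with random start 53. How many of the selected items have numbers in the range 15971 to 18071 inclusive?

11

k = 24064/128 = 188
First selection ≥ 15971: 53 + ⌈(15971−53)/188⌉·188 = 53 + 85×188 = 16033
Last selection ≤ 18071: 53 + ⌊(18071−53)/188⌋·188 = 53 + 95×188 = 17913
Count = 95 − 85 + 1 = 11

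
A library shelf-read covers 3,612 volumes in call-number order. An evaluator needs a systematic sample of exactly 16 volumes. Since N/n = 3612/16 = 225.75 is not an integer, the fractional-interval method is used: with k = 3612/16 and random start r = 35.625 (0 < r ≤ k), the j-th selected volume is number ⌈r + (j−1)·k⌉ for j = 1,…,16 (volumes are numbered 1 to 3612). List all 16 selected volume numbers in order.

j=1: r + 0k = 35.625 → ⌈·⌉ = 36
j=2: r + 1k = 261.375 → ⌈·⌉ = 262
j=3: r + 2k = 487.125 → ⌈·⌉ = 488
j=4: r + 3k = 712.875 → ⌈·⌉ = 713
j=5: r + 4k = 938.625 → ⌈·⌉ = 939
j=6: r + 5k = 1164.375 → ⌈·⌉ = 1165
j=7: r + 6k = 1390.125 → ⌈·⌉ = 1391
j=8: r + 7k = 1615.875 → ⌈·⌉ = 1616
j=9: r + 8k = 1841.625 → ⌈·⌉ = 1842
j=10: r + 9k = 2067.375 → ⌈·⌉ = 2068
j=11: r + 10k = 2293.125 → ⌈·⌉ = 2294
j=12: r + 11k = 2518.875 → ⌈·⌉ = 2519
j=13: r + 12k = 2744.625 → ⌈·⌉ = 2745
j=14: r + 13k = 2970.375 → ⌈·⌉ = 2971
j=15: r + 14k = 3196.125 → ⌈·⌉ = 3197
j=16: r + 15k = 3421.875 → ⌈·⌉ = 3422

36, 262, 488, 713, 939, 1165, 1391, 1616, 1842, 2068, 2294, 2519, 2745, 2971, 3197, 3422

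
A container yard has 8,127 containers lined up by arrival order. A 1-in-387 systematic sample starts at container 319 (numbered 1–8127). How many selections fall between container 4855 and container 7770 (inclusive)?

8

k = 387
First selection ≥ 4855: 319 + ⌈(4855−319)/387⌉·387 = 319 + 12×387 = 4963
Last selection ≤ 7770: 319 + ⌊(7770−319)/387⌋·387 = 319 + 19×387 = 7672
Count = 19 − 12 + 1 = 8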